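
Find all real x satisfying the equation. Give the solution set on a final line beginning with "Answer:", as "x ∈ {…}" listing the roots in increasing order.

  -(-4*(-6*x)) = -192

Step 1. [-(-4*(-6*x)) = -192] LHS negated; negate both sides, so neg: -4*(-6*x) = 192.
Step 2. [-4*(-6*x) = 192] -4·(inner) — divide through by -4, so div: -6*x = -48.
Step 3. [-6*x = -48] leading coefficient -6: divide by -6 ⇒ div: x = 8.

Answer: x ∈ {8}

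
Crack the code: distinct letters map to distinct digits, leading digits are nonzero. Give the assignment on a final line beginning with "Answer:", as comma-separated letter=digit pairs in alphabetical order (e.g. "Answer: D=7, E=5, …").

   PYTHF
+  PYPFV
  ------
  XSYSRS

Step 1. [col 1: F + V ≡ S (mod 10)] column 1 (F + V ≡ S (mod 10), carry-in 0) doesn't pin V yet; pick V=3 and continue. So V=3.
Step 2. [col 1: F + V ≡ S (mod 10)] several values work for F in column 1 (F + V ≡ S (mod 10), carry-in 0); try F=2. So F=2.
Step 3. [col 1: F + V ≡ S (mod 10)] column 1 reads F+V+carry(0)=S with F=2, V=3; with digits 2,3 already taken and all letters distinct, the only value for S is 5. So S=5.
Step 4. [X] adding two 5-digit numbers gives at most 5+1 digits, and here it does — X is that final carry and must be 1 ⇒ X=1.
Step 5. [col 2: H + F ≡ R (mod 10)] column 2 (H + F ≡ R (mod 10), carry-in 0) doesn't pin R yet; pick R=6 and continue ⇒ R=6.
Step 6. [col 2: H + F ≡ R (mod 10)] in column 2 we have H+F≡R with carry-in 0; given F=2, R=6 and digits 1,2,3,5,6 already taken and all letters distinct, that pins H to 4, so H=4.
Step 7. [col 3: T + P ≡ S (mod 10)] several values work for P in column 3 (T + P ≡ S (mod 10), carry-in 0); try P=7 ⇒ P=7.
Step 8. [col 3: T + P ≡ S (mod 10)] from column 3 (P=7, S=5, carry-in 0, digits 1,2,3,4,5,6,7 already taken and all letters distinct): T must equal 8, so T=8.
Step 9. [col 4: Y + Y ≡ Y (mod 10)] column 4 reads Y+Y+carry(1)=Y with nothing yet; with digits 1,2,3,4,5,6,7,8 already taken and all letters distinct, the only value for Y is 9, so Y=9.

Answer: F=2, H=4, P=7, R=6, S=5, T=8, V=3, X=1, Y=9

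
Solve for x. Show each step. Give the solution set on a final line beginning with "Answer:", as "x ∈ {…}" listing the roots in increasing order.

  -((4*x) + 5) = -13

Step 1. [-((4*x) + 5) = -13] LHS negated; negate both sides. So neg: (4*x) + 5 = 13.
Step 2. [(4*x) + 5 = 13] 5 comes off first (subtract 5) ⇒ sub: 4*x = 8.
Step 3. [4*x = 8] leading coefficient 4: divide by 4 ⇒ div: x = 2.

Answer: x ∈ {2}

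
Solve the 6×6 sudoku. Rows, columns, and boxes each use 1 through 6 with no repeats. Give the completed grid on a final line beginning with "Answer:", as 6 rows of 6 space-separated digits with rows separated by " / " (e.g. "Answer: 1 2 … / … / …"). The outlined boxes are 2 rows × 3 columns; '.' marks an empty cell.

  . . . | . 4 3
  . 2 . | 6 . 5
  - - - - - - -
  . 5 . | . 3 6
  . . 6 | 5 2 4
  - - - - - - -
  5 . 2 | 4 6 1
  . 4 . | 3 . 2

Step 1. [r6c3∈{1}] r6c3 is down to just 1. So r6c3=1.
Step 2. [r2c3∈{3,4}] in col 3, 3 fits only at r2c3, so r2c3=3.
Step 3. [r2c5∈{1}] only 1 remains possible at r2c5, so r2c5=1.
Step 4. [r4c1∈{1,3}] r4c1 is the only open cell in col 1 admitting 3. So r4c1=3.
Step 5. [r4c2∈{1}] r4c2 is down to just 1. So r4c2=1.
Step 6. [r6c1∈{6}] nothing but 6 survives at r6c1 ⇒ r6c1=6.
Step 7. [r3c3∈{4}] only 4 remains possible at r3c3, so r3c3=4.
Step 8. [r5c2∈{3}] only 3 remains possible at r5c2, so r5c2=3.
Step 9. [r1c2∈{6}] r1c2 is down to just 6. So r1c2=6.
Step 10. [r3c4∈{1}] nothing but 1 survives at r3c4. So r3c4=1.
Step 11. [r6c5∈{5}] r6c5 has the single candidate 5 ⇒ r6c5=5.
Step 12. [r2c1∈{4}] nothing but 4 survives at r2c1, so r2c1=4.
Step 13. [r1c3∈{5}] nothing but 5 survives at r1c3 ⇒ r1c3=5.
Step 14. [r1c1∈{1}] nothing but 1 survives at r1c1 ⇒ r1c1=1.
Step 15. [r3c1∈{2}] r3c1 has the single candidate 2 ⇒ r3c1=2.
Step 16. [r1c4∈{2}] r1c4's peers cover all but 2 ⇒ r1c4=2.

Answer: 1 6 5 2 4 3 / 4 2 3 6 1 5 / 2 5 4 1 3 6 / 3 1 6 5 2 4 / 5 3 2 4 6 1 / 6 4 1 3 5 2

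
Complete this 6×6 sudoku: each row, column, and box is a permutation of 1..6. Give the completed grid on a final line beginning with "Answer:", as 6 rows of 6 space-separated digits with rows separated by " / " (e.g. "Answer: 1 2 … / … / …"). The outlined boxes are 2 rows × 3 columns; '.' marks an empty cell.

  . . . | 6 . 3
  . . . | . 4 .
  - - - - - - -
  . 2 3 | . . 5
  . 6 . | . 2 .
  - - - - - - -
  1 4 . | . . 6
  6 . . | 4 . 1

Step 1. [r4c3∈{1,4,5}] r4c3 is the only open cell in box 3 admitting 1 ⇒ r4c3=1.
Step 2. [r5c4∈{2,3,5}] box 6 places 2 nowhere but r5c4, so r5c4=2.
Step 3. [r5c3∈{5}] r5c3 is down to just 5. So r5c3=5.
Step 4. [r2c4∈{1,5}] in col 4, 5 fits only at r2c4 ⇒ r2c4=5.
Step 5. [r6c2∈{3}] nothing but 3 survives at r6c2. So r6c2=3.
Step 6. [r1c5∈{1}] only 1 remains possible at r1c5, so r1c5=1.
Step 7. [r1c3∈{2,4}] 4 has one home in col 3: r1c3 ⇒ r1c3=4.
Step 8. [r1c1∈{2,5}] 2 has one home in row 1: r1c1, so r1c1=2.
Step 9. [r4c1∈{4,5}] in row 4, 5 fits only at r4c1. So r4c1=5.
Step 10. [r6c5∈{5}] nothing but 5 survives at r6c5 ⇒ r6c5=5.
Step 11. [r4c6∈{4}] only 4 remains possible at r4c6. So r4c6=4.
Step 12. [r2c3∈{6}] r2c3 has the single candidate 6, so r2c3=6.
Step 13. [r2c2∈{1}] r2c2 is down to just 1, so r2c2=1.
Step 14. [r1c2∈{5}] r1c2 has the single candidate 5, so r1c2=5.
Step 15. [r3c5∈{6}] r3c5's peers cover all but 6 ⇒ r3c5=6.
Step 16. [r3c1∈{4}] r3c1 has the single candidate 4. So r3c1=4.
Step 17. [r2c6∈{2}] nothing but 2 survives at r2c6 ⇒ r2c6=2.
Step 18. [r3c4∈{1}] only 1 remains possible at r3c4, so r3c4=1.
Step 19. [r4c4∈{3}] r4c4's peers cover all but 3. So r4c4=3.
Step 20. [r5c5∈{3}] only 3 remains possible at r5c5. So r5c5=3.
Step 21. [r2c1∈{3}] r2c1 is down to just 3, so r2c1=3.
Step 22. [r6c3∈{2}] r6c3 has the single candidate 2, so r6c3=2.

Answer: 2 5 4 6 1 3 / 3 1 6 5 4 2 / 4 2 3 1 6 5 / 5 6 1 3 2 4 / 1 4 5 2 3 6 / 6 3 2 4 5 1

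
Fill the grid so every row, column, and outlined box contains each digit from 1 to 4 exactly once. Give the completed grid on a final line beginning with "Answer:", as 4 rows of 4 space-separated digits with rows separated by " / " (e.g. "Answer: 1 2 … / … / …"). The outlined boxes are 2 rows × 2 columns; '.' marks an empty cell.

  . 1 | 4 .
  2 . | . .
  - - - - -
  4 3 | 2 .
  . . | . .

Step 1. [r3c4∈{1}] r3c4's peers cover all but 1. So r3c4=1.
Step 2. [r2c4∈{3}] r2c4 has the single candidate 3 ⇒ r2c4=3.
Step 3. [r1c1∈{3}] r1c1 has the single candidate 3 ⇒ r1c1=3.
Step 4. [r4c4∈{4}] r4c4 is down to just 4. So r4c4=4.
Step 5. [r2c3∈{1}] r2c3's peers cover all but 1 ⇒ r2c3=1.
Step 6. [r4c2∈{2}] r4c2 is down to just 2 ⇒ r4c2=2.
Step 7. [r4c3∈{3}] r4c3 is down to just 3, so r4c3=3.
Step 8. [r1c4∈{2}] r1c4 is down to just 2. So r1c4=2.
Step 9. [r2c2∈{4}] nothing but 4 survives at r2c2. So r2c2=4.
Step 10. [r4c1∈{1}] r4c1's peers cover all but 1, so r4c1=1.

Answer: 3 1 4 2 / 2 4 1 3 / 4 3 2 1 / 1 2 3 4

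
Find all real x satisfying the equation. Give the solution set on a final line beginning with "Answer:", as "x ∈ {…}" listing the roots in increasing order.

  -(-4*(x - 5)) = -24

Step 1. [-(-4*(x - 5)) = -24] leading − — multiply by −1. So neg: -4*(x - 5) = 24.
Step 2. [-4*(x - 5) = 24] -4 out front; divide by -4. So div: x - 5 = -6.
Step 3. [x - 5 = -6] the outer -5 inverts by adding 5 ⇒ sub: x = -1.

Answer: x ∈ {-1}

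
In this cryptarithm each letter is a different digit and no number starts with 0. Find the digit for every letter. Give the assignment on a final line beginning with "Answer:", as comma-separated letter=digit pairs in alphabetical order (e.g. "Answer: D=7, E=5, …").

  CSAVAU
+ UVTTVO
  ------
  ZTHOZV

Step 1. [col 1: U + O ≡ V (mod 10)] several values work for U in column 1 (U + O ≡ V (mod 10), carry-in 0); try U=2, so U=2.
Step 2. [col 1: U + O ≡ V (mod 10)] several values work for V in column 1 (U + O ≡ V (mod 10), carry-in 0); try V=3 ⇒ V=3.
Step 3. [col 1: U + O ≡ V (mod 10)] in column 1 we have U+O≡V with carry-in 0; given U=2, V=3 and digits 2,3 already taken and all letters distinct, that pins O to 1, so O=1.
Step 4. [col 2: A + V ≡ Z (mod 10)] several values work for A in column 2 (A + V ≡ Z (mod 10), carry-in 0); try A=6. So A=6.
Step 5. [col 2: A + V ≡ Z (mod 10)] column 2 reads A+V+carry(0)=Z with A=6, V=3; with digits 1,2,3,6 already taken and all letters distinct, the only value for Z is 9, so Z=9.
Step 6. [col 3: V + T ≡ O (mod 10)] from column 3 (V=3, O=1, carry-in 0, digits 1,2,3,6,9 already taken and all letters distinct): T must equal 8, so T=8.
Step 7. [col 4: A + T ≡ H (mod 10)] in column 4 we have A+T≡H with carry-in 1; given A=6, T=8 and digits 1,2,3,6,8,9 already taken and all letters distinct, that pins H to 5. So H=5.
Step 8. [col 5: S + V ≡ T (mod 10)] from column 5 (V=3, T=8, carry-in 1, digits 1,2,3,5,6,8,9 already taken and all letters distinct): S must equal 4 ⇒ S=4.
Step 9. [col 6: C + U ≡ Z (mod 10)] column 6 reads C+U+carry(0)=Z with U=2, Z=9; with digits 1,2,3,4,5,6,8,9 already taken and all letters distinct, the only value for C is 7. So C=7.

Answer: A=6, C=7, H=5, O=1, S=4, T=8, U=2, V=3, Z=9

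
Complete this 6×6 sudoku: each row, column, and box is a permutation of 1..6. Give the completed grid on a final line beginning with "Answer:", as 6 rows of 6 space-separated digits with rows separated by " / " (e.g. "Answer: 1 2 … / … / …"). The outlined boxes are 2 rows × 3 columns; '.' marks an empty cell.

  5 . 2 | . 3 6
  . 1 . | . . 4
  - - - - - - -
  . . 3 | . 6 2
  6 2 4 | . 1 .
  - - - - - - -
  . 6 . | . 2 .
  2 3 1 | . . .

Step 1. [r6c6∈{5}] nothing but 5 survives at r6c6 ⇒ r6c6=5.
Step 2. [r3c4∈{4,5}] in row 3, 4 fits only at r3c4. So r3c4=4.
Step 3. [r4c6∈{3}] r4c6's peers cover all but 3 ⇒ r4c6=3.
Step 4. [r5c6∈{1}] r5c6 is down to just 1, so r5c6=1.
Step 5. [r2c5∈{5}] r2c5's peers cover all but 5. So r2c5=5.
Step 6. [r2c1∈{3}] nothing but 3 survives at r2c1 ⇒ r2c1=3.
Step 7. [r2c3∈{6}] r2c3's peers cover all but 6, so r2c3=6.
Step 8. [r2c4∈{2}] nothing but 2 survives at r2c4 ⇒ r2c4=2.
Step 9. [r3c2∈{5}] nothing but 5 survives at r3c2. So r3c2=5.
Step 10. [r6c5∈{4}] only 4 remains possible at r6c5 ⇒ r6c5=4.
Step 11. [r1c4∈{1}] r1c4's peers cover all but 1, so r1c4=1.
Step 12. [r3c1∈{1}] only 1 remains possible at r3c1. So r3c1=1.
Step 13. [r6c4∈{6}] nothing but 6 survives at r6c4. So r6c4=6.
Step 14. [r5c4∈{3}] r5c4's peers cover all but 3, so r5c4=3.
Step 15. [r1c2∈{4}] r1c2 has the single candidate 4 ⇒ r1c2=4.
Step 16. [r5c1∈{4}] r5c1 has the single candidate 4. So r5c1=4.
Step 17. [r5c3∈{5}] r5c3's peers cover all but 5. So r5c3=5.
Step 18. [r4c4∈{5}] nothing but 5 survives at r4c4, so r4c4=5.

Answer: 5 4 2 1 3 6 / 3 1 6 2 5 4 / 1 5 3 4 6 2 / 6 2 4 5 1 3 / 4 6 5 3 2 1 / 2 3 1 6 4 5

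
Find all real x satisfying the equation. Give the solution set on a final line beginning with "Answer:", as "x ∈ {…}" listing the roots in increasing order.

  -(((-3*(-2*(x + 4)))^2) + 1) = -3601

Step 1. [-(((-3*(-2*(x + 4)))^2) + 1) = -3601] LHS negated; negate both sides ⇒ neg: ((-3*(-2*(x + 4)))^2) + 1 = 3601.
Step 2. [((-3*(-2*(x + 4)))^2) + 1 = 3601] subtract 1: x sits inside (… + 1). So sub: (-3*(-2*(x + 4)))^2 = 3600.
Step 3. [(-3*(-2*(x + 4)))^2 = 3600] 3600 ≥ 0, LHS is (·)² — take ±√ ⇒ sqrt: -3*(-2*(x + 4)) = 60 or -60.
Step 4. [-3*(-2*(x + 4)) = 60 or -60] divide by the outer -3 ⇒ div: -2*(x + 4) = -20 or 20.
Step 5. [-2*(x + 4) = -20 or 20] leading coefficient -2: divide by -2 ⇒ div: x + 4 = 10 or -10.
Step 6. [x + 4 = 10 or -10] 4 comes off first (subtract 4) ⇒ sub: x = 6 or -14.

Answer: x ∈ {-14, 6}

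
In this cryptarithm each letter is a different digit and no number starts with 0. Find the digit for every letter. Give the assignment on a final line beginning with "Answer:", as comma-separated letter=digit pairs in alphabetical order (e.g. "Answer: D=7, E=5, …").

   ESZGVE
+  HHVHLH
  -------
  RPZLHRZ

Step 1. [col 1: E + H ≡ Z (mod 10)] column 1 (E + H ≡ Z (mod 10), carry-in 0) doesn't pin Z yet; pick Z=3 and continue ⇒ Z=3.
Step 2. [col 1: E + H ≡ Z (mod 10)] column 1 (E + H ≡ Z (mod 10), carry-in 0) doesn't pin E yet; pick E=6 and continue ⇒ E=6.
Step 3. [col 1: E + H ≡ Z (mod 10)] column 1 reads E+H+carry(0)=Z with E=6, Z=3; with digits 3,6 already taken and all letters distinct, the only value for H is 7 ⇒ H=7.
Step 4. [col 2: V + L ≡ R (mod 10)] column 2 (V + L ≡ R (mod 10), carry-in 1) doesn't pin L yet; pick L=2 and continue. So L=2.
Step 5. [col 2: V + L ≡ R (mod 10)] several values work for R in column 2 (V + L ≡ R (mod 10), carry-in 1); try R=1 ⇒ R=1.
Step 6. [col 2: V + L ≡ R (mod 10)] column 2: given L=2, R=1, carry-in 1, and digits 1,2,3,6,7 already taken and all letters distinct, V+L≡R (mod 10) forces V=8, so V=8.
Step 7. [col 3: G + H ≡ H (mod 10)] column 3 reads G+H+carry(1)=H with H=7; with digits 1,2,3,6,7,8 already taken and all letters distinct, the only value for G is 9, so G=9.
Step 8. [col 5: S + H ≡ Z (mod 10)] from column 5 (H=7, Z=3, carry-in 1, digits 1,2,3,6,7,8,9 already taken and all letters distinct): S must equal 5 ⇒ S=5.
Step 9. [col 6: E + H ≡ P (mod 10)] in column 6 we have E+H≡P with carry-in 1; given E=6, H=7 and digits 1,2,3,5,6,7,8,9 already taken and all letters distinct, that pins P to 4 ⇒ P=4.

Answer: E=6, G=9, H=7, L=2, P=4, R=1, S=5, V=8, Z=3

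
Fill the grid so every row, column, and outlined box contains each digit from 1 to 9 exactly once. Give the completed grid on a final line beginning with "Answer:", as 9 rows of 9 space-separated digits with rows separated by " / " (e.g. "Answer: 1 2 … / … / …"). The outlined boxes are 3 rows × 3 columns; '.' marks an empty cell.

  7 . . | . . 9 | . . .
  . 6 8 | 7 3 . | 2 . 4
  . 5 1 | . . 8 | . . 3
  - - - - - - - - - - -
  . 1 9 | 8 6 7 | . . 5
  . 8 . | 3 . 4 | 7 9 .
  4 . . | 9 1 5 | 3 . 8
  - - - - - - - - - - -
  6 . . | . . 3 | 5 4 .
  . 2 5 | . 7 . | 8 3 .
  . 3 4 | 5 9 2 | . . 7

Step 1. [r5c5∈{2}] r5c5's peers cover all but 2. So r5c5=2.
Step 2. [r8c4∈{1,4,6}] r8c4 is the only open cell in row 8 admitting 4, so r8c4=4.
Step 3. [r5c9∈{1,6}] r5c9 is the only open cell in row 5 admitting 1. So r5c9=1.
Step 4. [r1c9∈{6}] r1c9's peers cover all but 6 ⇒ r1c9=6.
Step 5. [r1c7∈{1}] nothing but 1 survives at r1c7. So r1c7=1.
Step 6. [r6c8∈{2,6}] r6c8 is the only open cell in box 6 admitting 6, so r6c8=6.
Step 7. [r6c3∈{2,7}] 2 has one home in row 6: r6c3, so r6c3=2.
Step 8. [r7c2∈{7,9}] across col 2, 9 lands solely at r7c2 ⇒ r7c2=9.
Step 9. [r8c1∈{1}] only 1 remains possible at r8c1 ⇒ r8c1=1.
Step 10. [r3c1∈{2,9}] in col 1, 2 fits only at r3c1. So r3c1=2.
Step 11. [r1c5∈{4,5}] 5 has one home in col 5: r1c5, so r1c5=5.
Step 12. [r2c6∈{1}] r2c6 has the single candidate 1, so r2c6=1.
Step 13. [r3c8∈{7}] r3c8 has the single candidate 7, so r3c8=7.
Step 14. [r7c9∈{2}] nothing but 2 survives at r7c9 ⇒ r7c9=2.
Step 15. [r7c5∈{8}] only 8 remains possible at r7c5. So r7c5=8.
Step 16. [r9c1∈{8}] r9c1 is down to just 8, so r9c1=8.
Step 17. [r7c4∈{1}] r7c4 has the single candidate 1, so r7c4=1.
Step 18. [r4c8∈{2}] r4c8's peers cover all but 2. So r4c8=2.
Step 19. [r3c4∈{6}] r3c4 is down to just 6 ⇒ r3c4=6.
Step 20. [r2c1∈{9}] nothing but 9 survives at r2c1. So r2c1=9.
Step 21. [r2c8∈{5}] r2c8 has the single candidate 5. So r2c8=5.
Step 22. [r1c2∈{4}] r1c2 has the single candidate 4. So r1c2=4.
Step 23. [r7c3∈{7}] r7c3 has the single candidate 7 ⇒ r7c3=7.
Step 24. [r3c5∈{4}] only 4 remains possible at r3c5, so r3c5=4.
Step 25. [r9c7∈{6}] r9c7 is down to just 6 ⇒ r9c7=6.
Step 26. [r8c6∈{6}] nothing but 6 survives at r8c6. So r8c6=6.
Step 27. [r5c3∈{6}] r5c3 is down to just 6. So r5c3=6.
Step 28. [r1c3∈{3}] r1c3's peers cover all but 3. So r1c3=3.
Step 29. [r8c9∈{9}] nothing but 9 survives at r8c9, so r8c9=9.
Step 30. [r4c7∈{4}] r4c7 has the single candidate 4, so r4c7=4.
Step 31. [r6c2∈{7}] r6c2's peers cover all but 7 ⇒ r6c2=7.
Step 32. [r4c1∈{3}] r4c1's peers cover all but 3, so r4c1=3.
Step 33. [r3c7∈{9}] r3c7 is down to just 9, so r3c7=9.
Step 34. [r1c8∈{8}] nothing but 8 survives at r1c8, so r1c8=8.
Step 35. [r5c1∈{5}] only 5 remains possible at r5c1. So r5c1=5.
Step 36. [r1c4∈{2}] r1c4's peers cover all but 2, so r1c4=2.
Step 37. [r9c8∈{1}] r9c8's peers cover all but 1 ⇒ r9c8=1.

Answer: 7 4 3 2 5 9 1 8 6 / 9 6 8 7 3 1 2 5 4 / 2 5 1 6 4 8 9 7 3 / 3 1 9 8 6 7 4 2 5 / 5 8 6 3 2 4 7 9 1 / 4 7 2 9 1 5 3 6 8 / 6 9 7 1 8 3 5 4 2 / 1 2 5 4 7 6 8 3 9 / 8 3 4 5 9 2 6 1 7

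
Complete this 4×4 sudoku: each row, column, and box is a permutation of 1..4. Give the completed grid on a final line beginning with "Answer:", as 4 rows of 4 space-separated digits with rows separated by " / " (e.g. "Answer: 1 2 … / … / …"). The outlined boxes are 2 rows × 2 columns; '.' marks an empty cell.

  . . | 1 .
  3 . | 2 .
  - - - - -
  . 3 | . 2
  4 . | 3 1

Step 1. [r2c4∈{4}] only 4 remains possible at r2c4. So r2c4=4.
Step 2. [r1c1∈{2}] r1c1 is down to just 2, so r1c1=2.
Step 3. [r2c2∈{1}] nothing but 1 survives at r2c2 ⇒ r2c2=1.
Step 4. [r3c1∈{1}] nothing but 1 survives at r3c1. So r3c1=1.
Step 5. [r3c3∈{4}] only 4 remains possible at r3c3, so r3c3=4.
Step 6. [r1c2∈{4}] r1c2 has the single candidate 4 ⇒ r1c2=4.
Step 7. [r4c2∈{2}] only 2 remains possible at r4c2. So r4c2=2.
Step 8. [r1c4∈{3}] nothing but 3 survives at r1c4. So r1c4=3.

Answer: 2 4 1 3 / 3 1 2 4 / 1 3 4 2 / 4 2 3 1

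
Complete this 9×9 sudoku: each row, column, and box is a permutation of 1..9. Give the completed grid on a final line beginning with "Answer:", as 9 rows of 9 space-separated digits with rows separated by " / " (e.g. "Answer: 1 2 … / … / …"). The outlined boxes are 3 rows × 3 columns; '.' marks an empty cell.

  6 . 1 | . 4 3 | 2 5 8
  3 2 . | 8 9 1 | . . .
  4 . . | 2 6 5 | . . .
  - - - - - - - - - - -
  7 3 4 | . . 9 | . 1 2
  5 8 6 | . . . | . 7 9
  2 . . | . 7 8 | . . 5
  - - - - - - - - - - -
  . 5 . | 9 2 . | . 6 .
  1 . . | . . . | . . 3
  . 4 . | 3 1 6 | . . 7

Step 1. [r9c1∈{8,9}] 9 has one home in col 1: r9c1. So r9c1=9.
Step 2. [r3c3∈{7,8,9}] in row 3, 8 fits only at r3c3, so r3c3=8.
Step 3. [r4c7∈{6,8}] across row 4, 8 lands solely at r4c7, so r4c7=8.
Step 4. [r6c7∈{3,4,6}] r6c7 is the only open cell in box 6 admitting 6 ⇒ r6c7=6.
Step 5. [r2c8∈{4}] r2c8 is down to just 4 ⇒ r2c8=4.
Step 6. [r5c7∈{3,4}] across box 6, 4 lands solely at r5c7 ⇒ r5c7=4.
Step 7. [r3c7∈{1,3,7,9}] 3 has one home in col 7: r3c7, so r3c7=3.
Step 8. [r3c2∈{7,9}] row 3 places 7 nowhere but r3c2. So r3c2=7.
Step 9. [r6c2∈{1,9}] in col 2, 1 fits only at r6c2 ⇒ r6c2=1.
Step 10. [r8c7∈{5,9}] across col 7, 9 lands solely at r8c7 ⇒ r8c7=9.
Step 11. [r4c5∈{5}] nothing but 5 survives at r4c5, so r4c5=5.
Step 12. [r9c3∈{2}] r9c3's peers cover all but 2. So r9c3=2.
Step 13. [r8c3∈{7}] r8c3 is down to just 7, so r8c3=7.
Step 14. [r8c6∈{4}] nothing but 4 survives at r8c6. So r8c6=4.
Step 15. [r7c7∈{1}] nothing but 1 survives at r7c7, so r7c7=1.
Step 16. [r9c8∈{8}] r9c8 has the single candidate 8, so r9c8=8.
Step 17. [r8c4∈{5}] r8c4 has the single candidate 5. So r8c4=5.
Step 18. [r7c3∈{3}] nothing but 3 survives at r7c3, so r7c3=3.
Step 19. [r6c3∈{9}] r6c3 has the single candidate 9. So r6c3=9.
Step 20. [r1c2∈{9}] r1c2 is down to just 9, so r1c2=9.
Step 21. [r7c6∈{7}] r7c6 has the single candidate 7. So r7c6=7.
Step 22. [r6c8∈{3}] only 3 remains possible at r6c8 ⇒ r6c8=3.
Step 23. [r3c9∈{1}] r3c9 is down to just 1, so r3c9=1.
Step 24. [r5c5∈{3}] r5c5 is down to just 3 ⇒ r5c5=3.
Step 25. [r8c5∈{8}] only 8 remains possible at r8c5, so r8c5=8.
Step 26. [r7c1∈{8}] r7c1 has the single candidate 8, so r7c1=8.
Step 27. [r2c3∈{5}] nothing but 5 survives at r2c3, so r2c3=5.
Step 28. [r1c4∈{7}] r1c4's peers cover all but 7, so r1c4=7.
Step 29. [r8c2∈{6}] nothing but 6 survives at r8c2 ⇒ r8c2=6.
Step 30. [r6c4∈{4}] r6c4 has the single candidate 4 ⇒ r6c4=4.
Step 31. [r4c4∈{6}] r4c4 has the single candidate 6 ⇒ r4c4=6.
Step 32. [r2c7∈{7}] nothing but 7 survives at r2c7 ⇒ r2c7=7.
Step 33. [r3c8∈{9}] only 9 remains possible at r3c8. So r3c8=9.
Step 34. [r2c9∈{6}] r2c9's peers cover all but 6 ⇒ r2c9=6.
Step 35. [r7c9∈{4}] r7c9 has the single candidate 4. So r7c9=4.
Step 36. [r9c7∈{5}] only 5 remains possible at r9c7, so r9c7=5.
Step 37. [r8c8∈{2}] only 2 remains possible at r8c8. So r8c8=2.
Step 38. [r5c4∈{1}] nothing but 1 survives at r5c4. So r5c4=1.
Step 39. [r5c6∈{2}] nothing but 2 survives at r5c6 ⇒ r5c6=2.

Answer: 6 9 1 7 4 3 2 5 8 / 3 2 5 8 9 1 7 4 6 / 4 7 8 2 6 5 3 9 1 / 7 3 4 6 5 9 8 1 2 / 5 8 6 1 3 2 4 7 9 / 2 1 9 4 7 8 6 3 5 / 8 5 3 9 2 7 1 6 4 / 1 6 7 5 8 4 9 2 3 / 9 4 2 3 1 6 5 8 7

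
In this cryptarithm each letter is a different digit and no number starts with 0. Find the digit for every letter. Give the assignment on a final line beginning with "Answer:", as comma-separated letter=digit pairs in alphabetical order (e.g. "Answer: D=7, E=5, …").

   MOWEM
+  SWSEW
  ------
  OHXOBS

Step 1. [col 1: M + W ≡ S (mod 10)] W=6 is one option consistent with column 1 (M + W ≡ S (mod 10), carry-in 0) — take it. So W=6.
Step 2. [col 1: M + W ≡ S (mod 10)] no forcing yet in column 1 (carry-in 0); S=5 is free and consistent — try it ⇒ S=5.
Step 3. [col 1: M + W ≡ S (mod 10)] in column 1 we have M+W≡S with carry-in 0; given W=6, S=5 and digits 5,6 already taken and all letters distinct, that pins M to 9. So M=9.
Step 4. [col 2: E + E ≡ B (mod 10)] no forcing yet in column 2 (carry-in 1); B=7 is free and consistent — try it, so B=7.
Step 5. [O] adding two 5-digit numbers gives at most 5+1 digits, and here it does — O is that final carry and must be 1, so O=1.
Step 6. [col 2: E + E ≡ B (mod 10)] column 2 (E + E ≡ B (mod 10), carry-in 1) doesn't pin E yet; pick E=3 and continue, so E=3.
Step 7. [col 4: O + W ≡ X (mod 10)] from column 4 (O=1, W=6, carry-in 1, digits 1,3,5,6,7,9 already taken and all letters distinct): X must equal 8, so X=8.
Step 8. [col 5: M + S ≡ H (mod 10)] in column 5 we have M+S≡H with carry-in 0; given M=9, S=5 and digits 1,3,5,6,7,8,9 already taken and all letters distinct, that pins H to 4 ⇒ H=4.

Answer: B=7, E=3, H=4, M=9, O=1, S=5, W=6, X=8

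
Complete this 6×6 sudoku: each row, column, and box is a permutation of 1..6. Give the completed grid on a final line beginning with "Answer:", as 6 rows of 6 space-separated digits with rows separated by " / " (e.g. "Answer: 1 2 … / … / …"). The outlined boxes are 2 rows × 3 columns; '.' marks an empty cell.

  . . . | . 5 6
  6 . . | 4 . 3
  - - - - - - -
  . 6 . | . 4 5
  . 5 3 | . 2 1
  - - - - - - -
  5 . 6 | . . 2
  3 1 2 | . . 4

Step 1. [r1c4∈{1,2}] r1c4 is the only open cell in col 4 admitting 2. So r1c4=2.
Step 2. [r3c3∈{1}] r3c3 has the single candidate 1 ⇒ r3c3=1.
Step 3. [r5c5∈{1,3}] across col 5, 3 lands solely at r5c5, so r5c5=3.
Step 4. [r1c3∈{4}] r1c3 is down to just 4. So r1c3=4.
Step 5. [r4c4∈{6}] nothing but 6 survives at r4c4, so r4c4=6.
Step 6. [r1c2∈{3}] r1c2's peers cover all but 3 ⇒ r1c2=3.
Step 7. [r6c5∈{6}] r6c5's peers cover all but 6 ⇒ r6c5=6.
Step 8. [r4c1∈{4}] r4c1's peers cover all but 4. So r4c1=4.
Step 9. [r5c4∈{1}] r5c4 has the single candidate 1, so r5c4=1.
Step 10. [r6c4∈{5}] only 5 remains possible at r6c4 ⇒ r6c4=5.
Step 11. [r5c2∈{4}] r5c2 is down to just 4 ⇒ r5c2=4.
Step 12. [r3c4∈{3}] r3c4's peers cover all but 3 ⇒ r3c4=3.
Step 13. [r1c1∈{1}] nothing but 1 survives at r1c1, so r1c1=1.
Step 14. [r2c3∈{5}] r2c3 is down to just 5. So r2c3=5.
Step 15. [r3c1∈{2}] r3c1's peers cover all but 2. So r3c1=2.
Step 16. [r2c2∈{2}] nothing but 2 survives at r2c2. So r2c2=2.
Step 17. [r2c5∈{1}] r2c5 has the single candidate 1, so r2c5=1.

Answer: 1 3 4 2 5 6 / 6 2 5 4 1 3 / 2 6 1 3 4 5 / 4 5 3 6 2 1 / 5 4 6 1 3 2 / 3 1 2 5 6 4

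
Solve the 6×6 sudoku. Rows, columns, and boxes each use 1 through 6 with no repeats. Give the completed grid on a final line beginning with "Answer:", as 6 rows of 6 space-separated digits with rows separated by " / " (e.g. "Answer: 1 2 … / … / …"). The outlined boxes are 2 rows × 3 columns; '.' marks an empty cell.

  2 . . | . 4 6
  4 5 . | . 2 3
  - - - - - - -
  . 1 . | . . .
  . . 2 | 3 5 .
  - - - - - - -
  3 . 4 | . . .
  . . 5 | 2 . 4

Step 1. [r3c5∈{6}] r3c5 is down to just 6, so r3c5=6.
Step 2. [r5c4∈{1,5,6}] in col 4, 6 fits only at r5c4 ⇒ r5c4=6.
Step 3. [r6c2∈{6}] r6c2 is down to just 6. So r6c2=6.
Step 4. [r5c5∈{1}] nothing but 1 survives at r5c5 ⇒ r5c5=1.
Step 5. [r2c4∈{1}] r2c4 is down to just 1. So r2c4=1.
Step 6. [r1c2∈{3}] nothing but 3 survives at r1c2. So r1c2=3.
Step 7. [r4c6∈{1}] nothing but 1 survives at r4c6, so r4c6=1.
Step 8. [r5c2∈{2}] r5c2 is down to just 2, so r5c2=2.
Step 9. [r1c3∈{1}] nothing but 1 survives at r1c3, so r1c3=1.
Step 10. [r3c1∈{5}] r3c1 is down to just 5, so r3c1=5.
Step 11. [r2c3∈{6}] r2c3 has the single candidate 6. So r2c3=6.
Step 12. [r1c4∈{5}] nothing but 5 survives at r1c4 ⇒ r1c4=5.
Step 13. [r4c2∈{4}] r4c2 is down to just 4, so r4c2=4.
Step 14. [r4c1∈{6}] nothing but 6 survives at r4c1, so r4c1=6.
Step 15. [r5c6∈{5}] r5c6 is down to just 5. So r5c6=5.
Step 16. [r3c3∈{3}] nothing but 3 survives at r3c3 ⇒ r3c3=3.
Step 17. [r6c5∈{3}] r6c5's peers cover all but 3, so r6c5=3.
Step 18. [r6c1∈{1}] r6c1 has the single candidate 1, so r6c1=1.
Step 19. [r3c4∈{4}] r3c4's peers cover all but 4. So r3c4=4.
Step 20. [r3c6∈{2}] nothing but 2 survives at r3c6 ⇒ r3c6=2.

Answer: 2 3 1 5 4 6 / 4 5 6 1 2 3 / 5 1 3 4 6 2 / 6 4 2 3 5 1 / 3 2 4 6 1 5 / 1 6 5 2 3 4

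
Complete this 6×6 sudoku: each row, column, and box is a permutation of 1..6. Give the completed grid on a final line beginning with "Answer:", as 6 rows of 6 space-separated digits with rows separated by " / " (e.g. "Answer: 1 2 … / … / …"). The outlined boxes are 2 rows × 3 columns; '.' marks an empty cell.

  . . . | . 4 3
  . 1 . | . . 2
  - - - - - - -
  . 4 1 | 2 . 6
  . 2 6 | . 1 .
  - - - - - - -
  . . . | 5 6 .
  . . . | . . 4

Step 1. [r5c2∈{3}] nothing but 3 survives at r5c2 ⇒ r5c2=3.
Step 2. [r2c5∈{5}] r2c5 is down to just 5 ⇒ r2c5=5.
Step 3. [r3c1∈{3,5}] row 3 places 5 nowhere but r3c1. So r3c1=5.
Step 4. [r6c5∈{2,3}] in col 5, 2 fits only at r6c5, so r6c5=2.
Step 5. [r1c4∈{1,6}] in row 1, 1 fits only at r1c4 ⇒ r1c4=1.
Step 6. [r2c3∈{3,4}] across col 3, 3 lands solely at r2c3. So r2c3=3.
Step 7. [r6c1∈{1,6}] r6c1 is the only open cell in row 6 admitting 1 ⇒ r6c1=1.
Step 8. [r2c1∈{4,6}] row 2 places 4 nowhere but r2c1. So r2c1=4.
Step 9. [r5c1∈{2}] r5c1 has the single candidate 2, so r5c1=2.
Step 10. [r6c3∈{5}] r6c3 is down to just 5, so r6c3=5.
Step 11. [r1c1∈{6}] nothing but 6 survives at r1c1. So r1c1=6.
Step 12. [r4c1∈{3}] r4c1 is down to just 3 ⇒ r4c1=3.
Step 13. [r6c4∈{3}] r6c4's peers cover all but 3, so r6c4=3.
Step 14. [r5c6∈{1}] r5c6's peers cover all but 1. So r5c6=1.
Step 15. [r2c4∈{6}] r2c4 is down to just 6, so r2c4=6.
Step 16. [r1c2∈{5}] r1c2 has the single candidate 5, so r1c2=5.
Step 17. [r6c2∈{6}] nothing but 6 survives at r6c2, so r6c2=6.
Step 18. [r5c3∈{4}] r5c3 has the single candidate 4, so r5c3=4.
Step 19. [r4c4∈{4}] r4c4 is down to just 4. So r4c4=4.
Step 20. [r4c6∈{5}] r4c6 is down to just 5, so r4c6=5.
Step 21. [r1c3∈{2}] r1c3 is down to just 2 ⇒ r1c3=2.
Step 22. [r3c5∈{3}] r3c5 is down to just 3. So r3c5=3.

Answer: 6 5 2 1 4 3 / 4 1 3 6 5 2 / 5 4 1 2 3 6 / 3 2 6 4 1 5 / 2 3 4 5 6 1 / 1 6 5 3 2 4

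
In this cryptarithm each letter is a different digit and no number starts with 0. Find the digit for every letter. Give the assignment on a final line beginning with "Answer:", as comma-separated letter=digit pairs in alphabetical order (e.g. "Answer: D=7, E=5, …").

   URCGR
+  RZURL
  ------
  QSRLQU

Step 1. [col 1: R + L ≡ U (mod 10)] no forcing yet in column 1 (carry-in 0); U=7 is free and consistent — try it, so U=7.
Step 2. [Q] adding two 5-digit numbers gives at most 5+1 digits, and here it does — Q is that final carry and must be 1 ⇒ Q=1.
Step 3. [col 1: R + L ≡ U (mod 10)] several values work for L in column 1 (R + L ≡ U (mod 10), carry-in 0); try L=2. So L=2.
Step 4. [col 1: R + L ≡ U (mod 10)] column 1: given L=2, U=7, carry-in 0, and digits 1,2,7 already taken and all letters distinct, R+L≡U (mod 10) forces R=5. So R=5.
Step 5. [col 2: G + R ≡ Q (mod 10)] column 2: given R=5, Q=1, carry-in 0, and digits 1,2,5,7 already taken and all letters distinct, G+R≡Q (mod 10) forces G=6, so G=6.
Step 6. [col 3: C + U ≡ L (mod 10)] from column 3 (U=7, L=2, carry-in 1, digits 1,2,5,6,7 already taken and all letters distinct): C must equal 4 ⇒ C=4.
Step 7. [col 4: R + Z ≡ R (mod 10)] from column 4 (R=5, carry-in 1, digits 1,2,4,5,6,7 already taken and all letters distinct): Z must equal 9. So Z=9.
Step 8. [col 5: U + R ≡ S (mod 10)] from column 5 (U=7, R=5, carry-in 1, digits 1,2,4,5,6,7,9 already taken and all letters distinct): S must equal 3. So S=3.

Answer: C=4, G=6, L=2, Q=1, R=5, S=3, U=7, Z=9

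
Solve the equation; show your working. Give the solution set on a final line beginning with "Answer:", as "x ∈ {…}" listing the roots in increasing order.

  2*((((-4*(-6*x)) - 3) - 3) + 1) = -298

Step 1. [2*((((-4*(-6*x)) - 3) - 3) + 1) = -298] LHS = 2·(…); ÷2 both sides ⇒ div: (((-4*(-6*x)) - 3) - 3) + 1 = -149.
Step 2. [(((-4*(-6*x)) - 3) - 3) + 1 = -149] 1 comes off first (subtract 1) ⇒ sub: ((-4*(-6*x)) - 3) - 3 = -150.
Step 3. [((-4*(-6*x)) - 3) - 3 = -150] add 3: x sits inside (… - 3). So sub: (-4*(-6*x)) - 3 = -147.
Step 4. [(-4*(-6*x)) - 3 = -147] peel the -3: add 3 from each side ⇒ sub: -4*(-6*x) = -144.
Step 5. [-4*(-6*x) = -144] LHS = -4·(…); ÷-4 both sides ⇒ div: -6*x = 36.
Step 6. [-6*x = 36] -6·(inner) — divide through by -6. So div: x = -6.

Answer: x ∈ {-6}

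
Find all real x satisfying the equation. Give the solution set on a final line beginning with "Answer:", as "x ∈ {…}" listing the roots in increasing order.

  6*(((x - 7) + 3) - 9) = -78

Step 1. [6*(((x - 7) + 3) - 9) = -78] divide by the outer 6. So div: ((x - 7) + 3) - 9 = -13.
Step 2. [((x - 7) + 3) - 9 = -13] -9 is outermost — add 9 both sides. So sub: (x - 7) + 3 = -4.
Step 3. [(x - 7) + 3 = -4] subtract 3: x sits inside (… + 3), so sub: x - 7 = -7.
Step 4. [x - 7 = -7] add 7: x sits inside (… - 7) ⇒ sub: x = 0.

Answer: x ∈ {0}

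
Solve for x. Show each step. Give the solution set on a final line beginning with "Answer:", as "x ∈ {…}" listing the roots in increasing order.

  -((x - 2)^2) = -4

Step 1. [-((x - 2)^2) = -4] leading − — multiply by −1. So neg: (x - 2)^2 = 4.
Step 2. [(x - 2)^2 = 4] 4 ≥ 0, LHS is (·)² — take ±√. So sqrt: x - 2 = 2 or -2.
Step 3. [x - 2 = 2 or -2] 2 comes off first (add 2). So sub: x = 4 or 0.

Answer: x ∈ {0, 4}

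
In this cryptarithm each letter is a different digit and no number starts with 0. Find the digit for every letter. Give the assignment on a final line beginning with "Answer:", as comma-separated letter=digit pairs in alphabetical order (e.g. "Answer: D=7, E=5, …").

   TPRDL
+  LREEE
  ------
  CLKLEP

Step 1. [col 1: L + E ≡ P (mod 10)] several values work for E in column 1 (L + E ≡ P (mod 10), carry-in 0); try E=4 ⇒ E=4.
Step 2. [col 1: L + E ≡ P (mod 10)] no forcing yet in column 1 (carry-in 0); L=2 is free and consistent — try it, so L=2.
Step 3. [C] C is the leading digit of a 6-digit sum of two 5-digit numbers; the final carry is exactly 1 ⇒ C=1.
Step 4. [col 1: L + E ≡ P (mod 10)] column 1: given L=2, E=4, carry-in 0, and digits 1,2,4 already taken and all letters distinct, L+E≡P (mod 10) forces P=6, so P=6.
Step 5. [col 2: D + E ≡ E (mod 10)] column 2: given E=4, carry-in 0, and digits 1,2,4,6 already taken and all letters distinct, D+E≡E (mod 10) forces D=0, so D=0.
Step 6. [col 3: R + E ≡ L (mod 10)] from column 3 (E=4, L=2, carry-in 0, digits 0,1,2,4,6 already taken and all letters distinct): R must equal 8. So R=8.
Step 7. [col 4: P + R ≡ K (mod 10)] from column 4 (P=6, R=8, carry-in 1, digits 0,1,2,4,6,8 already taken and all letters distinct): K must equal 5, so K=5.
Step 8. [col 5: T + L ≡ L (mod 10)] column 5 reads T+L+carry(1)=L with L=2; with digits 0,1,2,4,5,6,8 already taken and all letters distinct, the only value for T is 9. So T=9.

Answer: C=1, D=0, E=4, K=5, L=2, P=6, R=8, T=9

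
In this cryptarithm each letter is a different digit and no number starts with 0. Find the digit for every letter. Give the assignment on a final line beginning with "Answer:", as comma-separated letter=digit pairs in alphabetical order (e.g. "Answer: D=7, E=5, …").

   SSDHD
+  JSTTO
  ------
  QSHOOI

Step 1. [col 1: D + O ≡ I (mod 10)] no forcing yet in column 1 (carry-in 0); O=7 is free and consistent — try it ⇒ O=7.
Step 2. [Q] Q is the leading digit of a 6-digit sum of two 5-digit numbers; the final carry is exactly 1 ⇒ Q=1.
Step 3. [col 1: D + O ≡ I (mod 10)] column 1 (D + O ≡ I (mod 10), carry-in 0) doesn't pin D yet; pick D=3 and continue ⇒ D=3.
Step 4. [col 1: D + O ≡ I (mod 10)] from column 1 (D=3, O=7, carry-in 0, digits 1,3,7 already taken and all letters distinct): I must equal 0, so I=0.
Step 5. [col 2: H + T ≡ O (mod 10)] no forcing yet in column 2 (carry-in 1); T=4 is free and consistent — try it. So T=4.
Step 6. [col 2: H + T ≡ O (mod 10)] from column 2 (T=4, O=7, carry-in 1, digits 0,1,3,4,7 already taken and all letters distinct): H must equal 2. So H=2.
Step 7. [col 4: S + S ≡ H (mod 10)] from column 4 (H=2, carry-in 0, digits 0,1,2,3,4,7 already taken and all letters distinct): S must equal 6. So S=6.
Step 8. [col 5: S + J ≡ S (mod 10)] in column 5 we have S+J≡S with carry-in 1; given S=6 and digits 0,1,2,3,4,6,7 already taken and all letters distinct, that pins J to 9 ⇒ J=9.

Answer: D=3, H=2, I=0, J=9, O=7, Q=1, S=6, T=4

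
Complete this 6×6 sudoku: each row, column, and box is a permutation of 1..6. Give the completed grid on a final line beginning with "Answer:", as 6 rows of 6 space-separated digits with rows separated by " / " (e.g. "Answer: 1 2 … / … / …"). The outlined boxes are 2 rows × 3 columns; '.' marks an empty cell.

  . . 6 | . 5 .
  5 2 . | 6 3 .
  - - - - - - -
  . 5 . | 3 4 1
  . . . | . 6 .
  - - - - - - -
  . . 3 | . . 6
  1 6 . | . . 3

Step 1. [r5c2∈{4}] r5c2's peers cover all but 4 ⇒ r5c2=4.
Step 2. [r5c1∈{2}] r5c1's peers cover all but 2, so r5c1=2.
Step 3. [r1c4∈{1,2,4}] box 2 places 1 nowhere but r1c4 ⇒ r1c4=1.
Step 4. [r4c2∈{1,3}] in col 2, 1 fits only at r4c2. So r4c2=1.
Step 5. [r1c6∈{2,4}] r1c6 is the only open cell in row 1 admitting 2 ⇒ r1c6=2.
Step 6. [r1c1∈{3,4}] in row 1, 4 fits only at r1c1 ⇒ r1c1=4.
Step 7. [r4c4∈{2,5}] r4c4 is the only open cell in box 4 admitting 2 ⇒ r4c4=2.
Step 8. [r6c3∈{5}] r6c3's peers cover all but 5. So r6c3=5.
Step 9. [r2c6∈{4}] r2c6's peers cover all but 4 ⇒ r2c6=4.
Step 10. [r1c2∈{3}] only 3 remains possible at r1c2, so r1c2=3.
Step 11. [r5c4∈{5}] r5c4 is down to just 5, so r5c4=5.
Step 12. [r4c1∈{3}] r4c1's peers cover all but 3, so r4c1=3.
Step 13. [r2c3∈{1}] r2c3 has the single candidate 1. So r2c3=1.
Step 14. [r6c4∈{4}] r6c4's peers cover all but 4, so r6c4=4.
Step 15. [r3c1∈{6}] r3c1 is down to just 6. So r3c1=6.
Step 16. [r5c5∈{1}] r5c5 is down to just 1 ⇒ r5c5=1.
Step 17. [r4c6∈{5}] r4c6 is down to just 5, so r4c6=5.
Step 18. [r3c3∈{2}] r3c3's peers cover all but 2 ⇒ r3c3=2.
Step 19. [r4c3∈{4}] r4c3's peers cover all but 4. So r4c3=4.
Step 20. [r6c5∈{2}] only 2 remains possible at r6c5, so r6c5=2.

Answer: 4 3 6 1 5 2 / 5 2 1 6 3 4 / 6 5 2 3 4 1 / 3 1 4 2 6 5 / 2 4 3 5 1 6 / 1 6 5 4 2 3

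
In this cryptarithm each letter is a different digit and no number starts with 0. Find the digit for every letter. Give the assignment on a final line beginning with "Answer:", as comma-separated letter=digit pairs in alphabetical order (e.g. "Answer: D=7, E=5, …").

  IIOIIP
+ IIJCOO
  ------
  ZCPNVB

Step 1. [col 1: P + O ≡ B (mod 10)] no forcing yet in column 1 (carry-in 0); B=3 is free and consistent — try it ⇒ B=3.
Step 2. [col 1: P + O ≡ B (mod 10)] several values work for P in column 1 (P + O ≡ B (mod 10), carry-in 0); try P=6. So P=6.
Step 3. [col 1: P + O ≡ B (mod 10)] from column 1 (P=6, B=3, carry-in 0, digits 3,6 already taken and all letters distinct): O must equal 7 ⇒ O=7.
Step 4. [col 2: I + O ≡ V (mod 10)] column 2 (I + O ≡ V (mod 10), carry-in 1) doesn't pin I yet; pick I=2 and continue, so I=2.
Step 5. [col 2: I + O ≡ V (mod 10)] from column 2 (I=2, O=7, carry-in 1, digits 2,3,6,7 already taken and all letters distinct): V must equal 0. So V=0.
Step 6. [col 3: I + C ≡ N (mod 10)] C=5 is one option consistent with column 3 (I + C ≡ N (mod 10), carry-in 1) — take it ⇒ C=5.
Step 7. [col 3: I + C ≡ N (mod 10)] column 3 reads I+C+carry(1)=N with I=2, C=5; with digits 0,2,3,5,6,7 already taken and all letters distinct, the only value for N is 8. So N=8.
Step 8. [col 4: O + J ≡ P (mod 10)] column 4 reads O+J+carry(0)=P with O=7, P=6; with digits 0,2,3,5,6,7,8 already taken and all letters distinct, the only value for J is 9, so J=9.
Step 9. [col 6: I + I ≡ Z (mod 10)] from column 6 (I=2, carry-in 0, digits 0,2,3,5,6,7,8,9 already taken and all letters distinct): Z must equal 4 ⇒ Z=4.

Answer: B=3, C=5, I=2, J=9, N=8, O=7, P=6, V=0, Z=4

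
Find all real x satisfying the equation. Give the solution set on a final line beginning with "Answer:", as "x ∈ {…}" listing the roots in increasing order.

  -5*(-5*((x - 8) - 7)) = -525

Step 1. [-5*(-5*((x - 8) - 7)) = -525] LHS = -5·(…); ÷-5 both sides. So div: -5*((x - 8) - 7) = 105.
Step 2. [-5*((x - 8) - 7) = 105] -5·(inner) — divide through by -5 ⇒ div: (x - 8) - 7 = -21.
Step 3. [(x - 8) - 7 = -21] the outer -7 inverts by adding 7 ⇒ sub: x - 8 = -14.
Step 4. [x - 8 = -14] peel the -8: add 8 from each side. So sub: x = -6.

Answer: x ∈ {-6}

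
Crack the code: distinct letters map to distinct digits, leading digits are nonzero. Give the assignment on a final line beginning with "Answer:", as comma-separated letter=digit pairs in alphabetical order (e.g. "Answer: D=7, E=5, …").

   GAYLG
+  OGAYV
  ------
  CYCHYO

Step 1. [col 1: G + V ≡ O (mod 10)] column 1 (G + V ≡ O (mod 10), carry-in 0) doesn't pin G yet; pick G=5 and continue. So G=5.
Step 2. [col 1: G + V ≡ O (mod 10)] column 1 (G + V ≡ O (mod 10), carry-in 0) doesn't pin V yet; pick V=2 and continue ⇒ V=2.
Step 3. [col 1: G + V ≡ O (mod 10)] column 1 reads G+V+carry(0)=O with G=5, V=2; with digits 2,5 already taken and all letters distinct, the only value for O is 7 ⇒ O=7.
Step 4. [col 2: L + Y ≡ Y (mod 10)] column 2 reads L+Y+carry(0)=Y with nothing yet; with digits 2,5,7 already taken and all letters distinct, the only value for L is 0, so L=0.
Step 5. [C] C is the leading digit of a 6-digit sum of two 5-digit numbers; the final carry is exactly 1. So C=1.
Step 6. [col 2: L + Y ≡ Y (mod 10)] no forcing yet in column 2 (carry-in 0); Y=3 is free and consistent — try it ⇒ Y=3.
Step 7. [col 3: Y + A ≡ H (mod 10)] from column 3 (Y=3, carry-in 0, digits 0,1,2,3,5,7 already taken and all letters distinct): H must equal 9, so H=9.
Step 8. [col 3: Y + A ≡ H (mod 10)] column 3: given Y=3, H=9, carry-in 0, and digits 0,1,2,3,5,7,9 already taken and all letters distinct, Y+A≡H (mod 10) forces A=6. So A=6.

Answer: A=6, C=1, G=5, H=9, L=0, O=7, V=2, Y=3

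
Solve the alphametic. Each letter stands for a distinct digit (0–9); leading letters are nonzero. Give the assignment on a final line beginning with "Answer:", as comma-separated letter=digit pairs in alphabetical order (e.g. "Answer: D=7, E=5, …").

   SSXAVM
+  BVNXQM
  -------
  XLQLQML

Step 1. [col 1: M + M ≡ L (mod 10)] several values work for M in column 1 (M + M ≡ L (mod 10), carry-in 0); try M=5. So M=5.
Step 2. [col 1: M + M ≡ L (mod 10)] column 1 reads M+M+carry(0)=L with M=5; with digits 5 already taken and all letters distinct, the only value for L is 0 ⇒ L=0.
Step 3. [X] adding two 6-digit numbers gives at most 6+1 digits, and here it does — X is that final carry and must be 1 ⇒ X=1.
Step 4. [col 2: V + Q ≡ M (mod 10)] several values work for Q in column 2 (V + Q ≡ M (mod 10), carry-in 1); try Q=6. So Q=6.
Step 5. [col 2: V + Q ≡ M (mod 10)] column 2 reads V+Q+carry(1)=M with Q=6, M=5; with digits 0,1,5,6 already taken and all letters distinct, the only value for V is 8, so V=8.
Step 6. [col 3: A + X ≡ Q (mod 10)] from column 3 (X=1, Q=6, carry-in 1, digits 0,1,5,6,8 already taken and all letters distinct): A must equal 4. So A=4.
Step 7. [col 4: X + N ≡ L (mod 10)] from column 4 (X=1, L=0, carry-in 0, digits 0,1,4,5,6,8 already taken and all letters distinct): N must equal 9 ⇒ N=9.
Step 8. [col 5: S + V ≡ Q (mod 10)] in column 5 we have S+V≡Q with carry-in 1; given V=8, Q=6 and digits 0,1,4,5,6,8,9 already taken and all letters distinct, that pins S to 7, so S=7.
Step 9. [col 6: S + B ≡ L (mod 10)] column 6: given S=7, L=0, carry-in 1, and digits 0,1,4,5,6,7,8,9 already taken and all letters distinct, S+B≡L (mod 10) forces B=2, so B=2.

Answer: A=4, B=2, L=0, M=5, N=9, Q=6, S=7, V=8, X=1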